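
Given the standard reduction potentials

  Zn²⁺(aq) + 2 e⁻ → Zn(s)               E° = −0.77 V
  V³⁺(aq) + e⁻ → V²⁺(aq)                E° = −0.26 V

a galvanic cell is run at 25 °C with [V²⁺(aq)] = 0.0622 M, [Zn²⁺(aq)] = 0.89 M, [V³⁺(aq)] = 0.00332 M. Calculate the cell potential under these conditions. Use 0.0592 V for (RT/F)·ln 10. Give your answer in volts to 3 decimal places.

+0.436 V

Since E°(V³⁺/V²⁺) > E°(Zn²⁺/Zn), V³⁺/V²⁺ serves as the cathode.
E°cell = −0.26 − (−0.77) = +0.51 V, with n = 2 electrons transferred.
The balanced reaction is 2 V³⁺(aq) + Zn(s) → 2 V²⁺(aq) + Zn²⁺(aq), so Q = ([V²⁺(aq)]^2·[Zn²⁺(aq)]) / [V³⁺(aq)]^2 = 312 and log Q = 2.495.
By the Nernst equation, E = +0.51 − (0.0592/2)·(2.495) = +0.436 V.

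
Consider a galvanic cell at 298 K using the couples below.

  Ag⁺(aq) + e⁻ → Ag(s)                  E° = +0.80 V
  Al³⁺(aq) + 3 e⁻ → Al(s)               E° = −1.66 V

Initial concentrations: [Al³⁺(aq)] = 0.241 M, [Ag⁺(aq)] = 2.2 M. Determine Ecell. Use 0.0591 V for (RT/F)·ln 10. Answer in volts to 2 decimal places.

+2.49 V

The Ag⁺/Ag couple has the more positive E°, so it is the cathode; Al³⁺/Al is the anode.
E°cell = +0.80 − (−1.66) = +2.46 V, with n = 3 electrons transferred.
Balancing gives 3 Ag⁺(aq) + Al(s) → 3 Ag(s) + Al³⁺(aq); hence Q = [Al³⁺(aq)] / [Ag⁺(aq)]^3 = 0.0226 (log Q = −1.645).
Applying E = E° − (RT ln10/nF)·log Q gives +2.46 − (0.0591/3)(−1.645) = +2.49 V.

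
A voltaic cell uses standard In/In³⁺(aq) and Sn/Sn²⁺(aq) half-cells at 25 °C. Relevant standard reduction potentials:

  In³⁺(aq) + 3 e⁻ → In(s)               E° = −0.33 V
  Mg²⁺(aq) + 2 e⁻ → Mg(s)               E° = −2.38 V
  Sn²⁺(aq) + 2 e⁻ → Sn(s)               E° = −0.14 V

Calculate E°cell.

The Sn²⁺/Sn couple has the higher E°, so Sn ion is reduced (cathode) and In is oxidized (anode).
E°cell = E°(cathode) − E°(anode) = −0.14 − (−0.33) = +0.19 V.

+0.19 V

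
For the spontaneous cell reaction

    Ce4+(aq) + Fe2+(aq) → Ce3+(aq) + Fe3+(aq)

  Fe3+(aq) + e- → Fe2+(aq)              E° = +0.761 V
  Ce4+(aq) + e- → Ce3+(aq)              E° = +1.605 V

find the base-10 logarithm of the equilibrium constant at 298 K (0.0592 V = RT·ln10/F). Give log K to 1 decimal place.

The Ce⁴⁺/Ce³⁺ couple is reduced (cathode); E°cell = +1.605 − (+0.761) = +0.844 V with n = 1.
At equilibrium E = 0, so log K = nE°cell / 0.0592 = (1)(+0.844) / 0.0592 = 14.3.

log K = 14.3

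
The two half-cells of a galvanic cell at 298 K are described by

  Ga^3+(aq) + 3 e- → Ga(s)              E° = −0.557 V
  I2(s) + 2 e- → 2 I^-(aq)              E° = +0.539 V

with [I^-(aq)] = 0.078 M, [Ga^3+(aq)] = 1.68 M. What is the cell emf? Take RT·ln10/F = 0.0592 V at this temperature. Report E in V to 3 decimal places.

+1.157 V

I₂/I⁻ is reduced (cathode, E° = +0.539 V) and Ga³⁺/Ga is oxidized (anode).
The standard potential is +0.539 − (−0.557) = +1.096 V and the balanced reaction transfers n = 6 electrons.
For the overall reaction 3 I2(s) + 2 Ga(s) → 6 I^-(aq) + 2 Ga^3+(aq), Q = [I^-(aq)]^6·[Ga^3+(aq)]^2 = 6.36×10^−7, giving log Q = −6.197.
E = E° − (0.0592/n)·log Q = +1.096 − (0.0592/6)(−6.197) = +1.157 V.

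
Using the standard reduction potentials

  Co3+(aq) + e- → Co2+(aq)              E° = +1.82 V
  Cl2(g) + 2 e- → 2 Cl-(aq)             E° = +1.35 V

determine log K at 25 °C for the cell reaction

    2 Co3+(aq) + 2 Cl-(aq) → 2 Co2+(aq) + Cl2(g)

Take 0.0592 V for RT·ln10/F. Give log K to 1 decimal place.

log K = 15.9

The Co³⁺/Co²⁺ couple is reduced (cathode); E°cell = +1.82 − (+1.35) = +0.47 V with n = 2.
At equilibrium E = 0, so log K = nE°cell / 0.0592 = (2)(+0.47) / 0.0592 = 15.9.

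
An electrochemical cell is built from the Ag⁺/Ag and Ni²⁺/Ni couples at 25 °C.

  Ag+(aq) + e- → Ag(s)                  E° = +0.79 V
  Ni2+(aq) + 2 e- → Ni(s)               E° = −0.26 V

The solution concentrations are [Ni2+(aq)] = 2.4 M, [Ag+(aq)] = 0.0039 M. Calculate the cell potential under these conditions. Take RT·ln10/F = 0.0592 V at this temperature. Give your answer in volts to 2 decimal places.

Since E°(Ag⁺/Ag) > E°(Ni²⁺/Ni), Ag⁺/Ag serves as the cathode.
E°cell = +0.79 − (−0.26) = +1.05 V, with n = 2 electrons transferred.
For the overall reaction 2 Ag+(aq) + Ni(s) → 2 Ag(s) + Ni2+(aq), Q = [Ni2+(aq)] / [Ag+(aq)]^2 = 1.58×10^5, giving log Q = 5.198.
By the Nernst equation, E = +1.05 − (0.0592/2)·(5.198) = +0.90 V.

+0.90 V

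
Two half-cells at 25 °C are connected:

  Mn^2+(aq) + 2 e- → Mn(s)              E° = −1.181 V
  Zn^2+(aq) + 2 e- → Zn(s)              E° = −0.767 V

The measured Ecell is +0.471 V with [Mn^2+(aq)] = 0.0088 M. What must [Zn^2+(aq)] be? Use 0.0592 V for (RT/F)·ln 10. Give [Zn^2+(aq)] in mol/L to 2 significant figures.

0.74 M

Zn²⁺/Zn is the cathode (higher E°); E°cell = −0.767 − (−1.181) = +0.414 V with n = 2.
Since E = E° − (0.0592/n)·log Q, log Q = n(E° − E)/0.0592 = −1.926.
For Zn^2+(aq) + Mn(s) → Zn(s) + Mn^2+(aq), the reaction quotient is Q = [Mn^2+(aq)] / [Zn^2+(aq)].
Substituting the known concentrations and solving, log [Zn^2+(aq)] = −0.130 and [Zn^2+(aq)] = 0.74 M.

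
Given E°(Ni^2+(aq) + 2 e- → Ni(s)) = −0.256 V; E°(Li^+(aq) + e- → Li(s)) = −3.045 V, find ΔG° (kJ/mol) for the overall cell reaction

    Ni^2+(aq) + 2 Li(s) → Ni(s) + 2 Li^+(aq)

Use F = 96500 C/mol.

−538 kJ/mol

In the reaction as written Ni^2+(aq) is reduced, so the Ni²⁺/Ni couple is the cathode and Li⁺/Li is the anode.
E°cell = −0.256 − (−3.045) = +2.789 V; balancing electrons gives n = 2.
ΔG° = −nFE°cell = −(2)(96500)(+2.789) J/mol = −538 kJ/mol.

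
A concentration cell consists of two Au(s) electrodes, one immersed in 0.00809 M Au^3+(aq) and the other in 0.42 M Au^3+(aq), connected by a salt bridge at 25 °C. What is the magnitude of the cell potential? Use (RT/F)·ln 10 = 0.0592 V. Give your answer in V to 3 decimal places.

0.034 V

For a concentration cell E°cell = 0, since both electrodes use the same couple.
The compartment with the higher Au^3+(aq) concentration (0.42 M) acts as the cathode; ions are reduced there and produced at the dilute (0.00809 M) anode.
With n = 3, Ecell = −(0.0592/3)·log([dilute]/[conc]) = −(0.0592/3)·log(0.00809/0.42) = +0.034 V.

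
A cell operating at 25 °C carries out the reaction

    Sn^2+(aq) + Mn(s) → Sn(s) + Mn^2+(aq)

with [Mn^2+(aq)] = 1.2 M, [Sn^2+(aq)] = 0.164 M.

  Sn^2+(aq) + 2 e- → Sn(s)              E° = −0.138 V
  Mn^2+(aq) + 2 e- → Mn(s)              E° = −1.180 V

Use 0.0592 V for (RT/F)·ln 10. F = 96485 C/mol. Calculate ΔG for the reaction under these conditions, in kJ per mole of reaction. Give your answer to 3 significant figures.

−196 kJ/mol

The standard cell potential is −0.138 − (−1.180) = +1.042 V, with n = 2 electrons in the balanced equation.
Q = [Mn^2+(aq)] / [Sn^2+(aq)] = 7.32, so log Q = 0.864 and E = +1.042 − (0.0592/2)(0.864) = +1.0164 V.
Finally ΔG = −nFE = −(2)(96485 C/mol)(+1.0164 V) = −196 kJ/mol.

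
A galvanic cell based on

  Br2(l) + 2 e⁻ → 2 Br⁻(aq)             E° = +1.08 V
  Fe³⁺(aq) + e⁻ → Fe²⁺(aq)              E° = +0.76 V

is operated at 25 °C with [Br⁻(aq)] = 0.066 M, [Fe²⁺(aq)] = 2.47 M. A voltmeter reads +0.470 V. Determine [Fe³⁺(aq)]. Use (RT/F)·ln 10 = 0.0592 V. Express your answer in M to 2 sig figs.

0.11 M

Br₂/Br⁻ is the cathode (higher E°); E°cell = +1.08 − (+0.76) = +0.32 V with n = 2.
Since E = E° − (0.0592/n)·log Q, log Q = n(E° − E)/0.0592 = −5.068.
The balanced reaction is Br2(l) + 2 Fe²⁺(aq) → 2 Br⁻(aq) + 2 Fe³⁺(aq), so Q = ([Br⁻(aq)]^2·[Fe³⁺(aq)]^2) / [Fe²⁺(aq)]^2.
Solving for the unknown gives log [Fe³⁺(aq)] = −0.961, so [Fe³⁺(aq)] ≈ 0.11 M.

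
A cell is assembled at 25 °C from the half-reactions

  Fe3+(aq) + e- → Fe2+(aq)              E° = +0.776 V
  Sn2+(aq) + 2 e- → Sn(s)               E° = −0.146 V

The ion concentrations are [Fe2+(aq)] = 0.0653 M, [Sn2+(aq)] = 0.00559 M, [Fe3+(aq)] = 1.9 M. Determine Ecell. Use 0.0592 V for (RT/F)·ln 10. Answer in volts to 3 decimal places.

+1.075 V

The Fe³⁺/Fe²⁺ couple has the more positive E°, so it is the cathode; Sn²⁺/Sn is the anode.
E°cell = +0.776 − (−0.146) = +0.922 V, with n = 2 electrons transferred.
The balanced reaction is 2 Fe3+(aq) + Sn(s) → 2 Fe2+(aq) + Sn2+(aq), so Q = ([Fe2+(aq)]^2·[Sn2+(aq)]) / [Fe3+(aq)]^2 = 6.6×10^−6 and log Q = −5.180.
E = E° − (0.0592/n)·log Q = +0.922 − (0.0592/2)(−5.180) = +1.075 V.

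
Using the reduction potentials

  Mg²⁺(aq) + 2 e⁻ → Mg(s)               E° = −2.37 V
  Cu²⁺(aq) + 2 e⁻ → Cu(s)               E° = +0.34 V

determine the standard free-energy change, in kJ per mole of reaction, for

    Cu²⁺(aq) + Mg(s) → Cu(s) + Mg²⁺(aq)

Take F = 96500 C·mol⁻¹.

−523 kJ/mol

In the reaction as written Cu²⁺(aq) is reduced, so the Cu²⁺/Cu couple is the cathode and Mg²⁺/Mg is the anode.
E°cell = +0.34 − (−2.37) = +2.71 V; balancing electrons gives n = 2.
ΔG° = −nFE°cell = −(2)(96500)(+2.71) J/mol = −523 kJ/mol.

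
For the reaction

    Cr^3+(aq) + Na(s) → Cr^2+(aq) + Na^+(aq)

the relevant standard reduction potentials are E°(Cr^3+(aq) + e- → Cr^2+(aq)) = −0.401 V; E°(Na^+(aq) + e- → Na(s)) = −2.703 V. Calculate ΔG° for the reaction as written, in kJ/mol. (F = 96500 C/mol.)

In the reaction as written Cr^3+(aq) is reduced, so the Cr³⁺/Cr²⁺ couple is the cathode and Na⁺/Na is the anode.
E°cell = −0.401 − (−2.703) = +2.302 V; balancing electrons gives n = 1.
ΔG° = −nFE°cell = −(1)(96500)(+2.302) J/mol = −222 kJ/mol.

−222 kJ/mol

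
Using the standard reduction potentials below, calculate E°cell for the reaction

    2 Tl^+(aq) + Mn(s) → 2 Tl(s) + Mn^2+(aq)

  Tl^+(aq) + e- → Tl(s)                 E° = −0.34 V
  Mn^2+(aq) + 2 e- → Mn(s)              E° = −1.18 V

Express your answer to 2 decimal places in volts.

In the reaction as written, Tl^+(aq) is reduced (cathode) and Mn^2+(aq) is produced by oxidation at the anode.
E°cell = E°(cathode) − E°(anode) = −0.34 − (−1.18) = +0.84 V.

+0.84 V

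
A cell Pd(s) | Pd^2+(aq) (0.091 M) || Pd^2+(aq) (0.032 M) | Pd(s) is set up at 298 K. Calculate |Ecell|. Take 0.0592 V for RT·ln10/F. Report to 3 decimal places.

0.013 V

For a concentration cell E°cell = 0, since both electrodes use the same couple.
The compartment with the higher Pd^2+(aq) concentration (0.091 M) acts as the cathode; ions are reduced there and produced at the dilute (0.032 M) anode.
With n = 2, Ecell = −(0.0592/2)·log([dilute]/[conc]) = −(0.0592/2)·log(0.032/0.091) = +0.013 V.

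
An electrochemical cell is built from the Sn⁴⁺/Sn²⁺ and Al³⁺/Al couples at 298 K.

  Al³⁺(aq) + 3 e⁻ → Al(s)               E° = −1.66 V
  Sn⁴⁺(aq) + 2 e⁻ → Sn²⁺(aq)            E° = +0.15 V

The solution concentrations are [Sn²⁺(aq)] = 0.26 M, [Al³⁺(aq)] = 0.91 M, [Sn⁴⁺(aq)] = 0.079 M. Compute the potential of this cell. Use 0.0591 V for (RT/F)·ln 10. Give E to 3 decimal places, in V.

+1.796 V

The Sn⁴⁺/Sn²⁺ couple has the more positive E°, so it is the cathode; Al³⁺/Al is the anode.
E°cell = +0.15 − (−1.66) = +1.81 V, with n = 6 electrons transferred.
Balancing gives 3 Sn⁴⁺(aq) + 2 Al(s) → 3 Sn²⁺(aq) + 2 Al³⁺(aq); hence Q = ([Sn²⁺(aq)]^3·[Al³⁺(aq)]^2) / [Sn⁴⁺(aq)]^3 = 29.5 (log Q = 1.470).
By the Nernst equation, E = +1.81 − (0.0591/6)·(1.470) = +1.796 V.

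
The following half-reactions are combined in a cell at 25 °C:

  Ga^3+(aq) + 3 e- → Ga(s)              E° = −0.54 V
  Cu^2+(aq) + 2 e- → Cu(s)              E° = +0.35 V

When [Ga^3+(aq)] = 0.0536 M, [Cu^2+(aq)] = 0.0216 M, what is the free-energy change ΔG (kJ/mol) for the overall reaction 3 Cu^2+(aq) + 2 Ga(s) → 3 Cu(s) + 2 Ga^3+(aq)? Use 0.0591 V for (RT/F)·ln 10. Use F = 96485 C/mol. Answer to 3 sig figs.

−501 kJ/mol

With Cu²⁺/Cu reduced at the cathode, E°cell = +0.35 − (−0.54) = +0.89 V and n = 6.
The reaction quotient is [Ga^3+(aq)]^2 / [Cu^2+(aq)]^3 = 285; by Nernst, E = +0.89 − (0.0591/6)(2.455) = +0.8658 V.
Finally ΔG = −nFE = −(6)(96485 C/mol)(+0.8658 V) = −501 kJ/mol.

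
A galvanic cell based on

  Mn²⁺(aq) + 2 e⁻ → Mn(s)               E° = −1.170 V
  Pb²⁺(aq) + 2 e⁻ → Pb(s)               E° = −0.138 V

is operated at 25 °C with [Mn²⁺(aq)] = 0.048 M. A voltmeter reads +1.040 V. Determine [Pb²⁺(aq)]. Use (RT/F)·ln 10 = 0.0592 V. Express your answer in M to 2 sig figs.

The Pb²⁺/Pb couple has the larger reduction potential, so it is the cathode: E°cell = −0.138 − (−1.170) = +1.032 V and n = 2.
Since E = E° − (0.0592/n)·log Q, log Q = n(E° − E)/0.0592 = −0.270.
For Pb²⁺(aq) + Mn(s) → Pb(s) + Mn²⁺(aq), the reaction quotient is Q = [Mn²⁺(aq)] / [Pb²⁺(aq)].
Solving for the unknown gives log [Pb²⁺(aq)] = −1.049, so [Pb²⁺(aq)] ≈ 0.089 M.

0.089 M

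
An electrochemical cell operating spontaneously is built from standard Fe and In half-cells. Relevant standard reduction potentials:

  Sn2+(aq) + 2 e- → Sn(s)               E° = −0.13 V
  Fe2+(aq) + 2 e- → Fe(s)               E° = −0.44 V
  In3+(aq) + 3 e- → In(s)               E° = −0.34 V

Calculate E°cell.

+0.10 V

The In³⁺/In couple has the higher E°, so In ion is reduced (cathode) and Fe is oxidized (anode).
E°cell = E°(cathode) − E°(anode) = −0.34 − (−0.44) = +0.10 V.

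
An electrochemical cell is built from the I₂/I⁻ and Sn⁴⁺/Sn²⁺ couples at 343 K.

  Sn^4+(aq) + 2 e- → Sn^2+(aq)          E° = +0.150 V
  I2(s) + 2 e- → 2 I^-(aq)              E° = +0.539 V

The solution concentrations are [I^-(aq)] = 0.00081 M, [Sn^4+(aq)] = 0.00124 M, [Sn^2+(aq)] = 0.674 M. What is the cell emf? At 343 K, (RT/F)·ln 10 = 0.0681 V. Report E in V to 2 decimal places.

+0.69 V

The I₂/I⁻ couple has the more positive E°, so it is the cathode; Sn⁴⁺/Sn²⁺ is the anode.
E°cell = E°cat − E°an = +0.539 − (+0.150) = +0.389 V; n = 2.
The balanced reaction is I2(s) + Sn^2+(aq) → 2 I^-(aq) + Sn^4+(aq), so Q = ([I^-(aq)]^2·[Sn^4+(aq)]) / [Sn^2+(aq)] = 1.21×10^−9 and log Q = −8.918.
E = E° − (0.0681/n)·log Q = +0.389 − (0.0681/2)(−8.918) = +0.69 V.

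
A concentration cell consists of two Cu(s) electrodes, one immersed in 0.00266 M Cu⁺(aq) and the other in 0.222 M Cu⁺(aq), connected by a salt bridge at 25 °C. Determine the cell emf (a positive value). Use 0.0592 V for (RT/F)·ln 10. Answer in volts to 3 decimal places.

For a concentration cell E°cell = 0, since both electrodes use the same couple.
The compartment with the higher Cu⁺(aq) concentration (0.222 M) acts as the cathode; ions are reduced there and produced at the dilute (0.00266 M) anode.
With n = 1, Ecell = −(0.0592/1)·log([dilute]/[conc]) = −(0.0592/1)·log(0.00266/0.222) = +0.114 V.

0.114 V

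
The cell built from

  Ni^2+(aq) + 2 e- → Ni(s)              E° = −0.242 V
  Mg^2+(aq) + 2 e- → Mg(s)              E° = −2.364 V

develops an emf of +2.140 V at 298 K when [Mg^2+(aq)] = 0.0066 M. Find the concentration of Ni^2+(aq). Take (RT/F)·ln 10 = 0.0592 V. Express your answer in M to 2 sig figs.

0.027 M

Ni²⁺/Ni is the cathode (higher E°); E°cell = −0.242 − (−2.364) = +2.122 V with n = 2.
Rearranging E = E° − (0.0592/n)·log Q gives log Q = 2(+2.122 − (+2.140))/0.0592 = −0.608.
The balanced reaction is Ni^2+(aq) + Mg(s) → Ni(s) + Mg^2+(aq), so Q = [Mg^2+(aq)] / [Ni^2+(aq)].
Solving for the unknown gives log [Ni^2+(aq)] = −1.572, so [Ni^2+(aq)] ≈ 0.027 M.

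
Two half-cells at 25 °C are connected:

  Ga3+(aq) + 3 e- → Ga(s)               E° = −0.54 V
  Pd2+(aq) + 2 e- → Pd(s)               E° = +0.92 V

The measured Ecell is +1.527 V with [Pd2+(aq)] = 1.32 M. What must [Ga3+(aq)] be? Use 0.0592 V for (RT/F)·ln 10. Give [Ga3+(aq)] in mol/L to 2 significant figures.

0.00061 M

Pd²⁺/Pd is the cathode (higher E°); E°cell = +0.92 − (−0.54) = +1.46 V with n = 6.
Rearranging E = E° − (0.0592/n)·log Q gives log Q = 6(+1.46 − (+1.527))/0.0592 = −6.791.
Balancing electrons gives 3 Pd2+(aq) + 2 Ga(s) → 3 Pd(s) + 2 Ga3+(aq); thus Q = [Ga3+(aq)]^2 / [Pd2+(aq)]^3.
Isolating [Ga3+(aq)] in Q = 10^{−6.791} yields log [Ga3+(aq)] = −3.215, i.e. 0.00061 M.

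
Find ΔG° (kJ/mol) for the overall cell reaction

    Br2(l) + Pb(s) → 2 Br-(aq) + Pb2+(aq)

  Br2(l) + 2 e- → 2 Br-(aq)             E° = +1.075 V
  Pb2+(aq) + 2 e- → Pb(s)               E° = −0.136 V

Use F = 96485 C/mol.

In the reaction as written Br2(l) is reduced, so the Br₂/Br⁻ couple is the cathode and Pb²⁺/Pb is the anode.
E°cell = +1.075 − (−0.136) = +1.211 V; balancing electrons gives n = 2.
ΔG° = −nFE°cell = −(2)(96485)(+1.211) J/mol = −234 kJ/mol.

−234 kJ/mol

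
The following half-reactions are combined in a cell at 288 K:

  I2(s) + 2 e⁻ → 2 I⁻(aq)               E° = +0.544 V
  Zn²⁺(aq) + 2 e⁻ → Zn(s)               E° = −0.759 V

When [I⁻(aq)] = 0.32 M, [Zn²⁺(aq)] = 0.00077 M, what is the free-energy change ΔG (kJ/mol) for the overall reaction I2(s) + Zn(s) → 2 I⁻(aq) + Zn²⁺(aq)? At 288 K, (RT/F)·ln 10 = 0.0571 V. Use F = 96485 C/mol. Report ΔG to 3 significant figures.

−274 kJ/mol

With I₂/I⁻ reduced at the cathode, E°cell = +0.544 − (−0.759) = +1.303 V and n = 2.
Here Q = [I⁻(aq)]^2·[Zn²⁺(aq)] = 7.88×10^−5 (log Q = −4.103), giving E = +1.303 − (0.0571/2)·(−4.103) = +1.4201 V.
Then ΔG = −nFE = −2 × 96485 × +1.4201 J/mol = −274 kJ/mol.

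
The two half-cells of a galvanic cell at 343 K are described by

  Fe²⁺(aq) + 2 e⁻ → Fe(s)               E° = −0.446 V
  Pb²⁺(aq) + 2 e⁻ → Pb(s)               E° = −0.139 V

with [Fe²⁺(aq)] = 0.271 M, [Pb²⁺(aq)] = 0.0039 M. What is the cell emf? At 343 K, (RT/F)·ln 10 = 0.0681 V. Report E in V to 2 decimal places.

+0.24 V

The Pb²⁺/Pb couple has the more positive E°, so it is the cathode; Fe²⁺/Fe is the anode.
The standard potential is −0.139 − (−0.446) = +0.307 V and the balanced reaction transfers n = 2 electrons.
For the overall reaction Pb²⁺(aq) + Fe(s) → Pb(s) + Fe²⁺(aq), Q = [Fe²⁺(aq)] / [Pb²⁺(aq)] = 69.5, giving log Q = 1.842.
E = E° − (0.0681/n)·log Q = +0.307 − (0.0681/2)(1.842) = +0.24 V.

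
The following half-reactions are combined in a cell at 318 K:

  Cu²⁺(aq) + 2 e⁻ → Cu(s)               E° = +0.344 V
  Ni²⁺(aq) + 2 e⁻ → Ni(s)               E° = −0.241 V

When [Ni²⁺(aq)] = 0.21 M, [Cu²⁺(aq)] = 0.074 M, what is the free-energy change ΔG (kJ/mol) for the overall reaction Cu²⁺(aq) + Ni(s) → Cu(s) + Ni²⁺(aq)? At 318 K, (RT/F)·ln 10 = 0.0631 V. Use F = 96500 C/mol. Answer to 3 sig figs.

E°cell = +0.344 − (−0.241) = +0.585 V; the balanced reaction transfers n = 2 electrons.
Here Q = [Ni²⁺(aq)] / [Cu²⁺(aq)] = 2.84 (log Q = 0.453), giving E = +0.585 − (0.0631/2)·(0.453) = +0.5707 V.
Finally ΔG = −nFE = −(2)(96500 C/mol)(+0.5707 V) = −110 kJ/mol.

−110 kJ/mol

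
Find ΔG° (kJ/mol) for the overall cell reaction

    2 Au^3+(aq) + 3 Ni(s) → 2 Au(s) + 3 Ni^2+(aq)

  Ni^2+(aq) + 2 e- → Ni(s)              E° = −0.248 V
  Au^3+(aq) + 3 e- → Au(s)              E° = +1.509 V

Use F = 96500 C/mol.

−1017 kJ/mol

In the reaction as written Au^3+(aq) is reduced, so the Au³⁺/Au couple is the cathode and Ni²⁺/Ni is the anode.
E°cell = +1.509 − (−0.248) = +1.757 V; balancing electrons gives n = 6.
ΔG° = −nFE°cell = −(6)(96500)(+1.757) J/mol = −1017 kJ/mol.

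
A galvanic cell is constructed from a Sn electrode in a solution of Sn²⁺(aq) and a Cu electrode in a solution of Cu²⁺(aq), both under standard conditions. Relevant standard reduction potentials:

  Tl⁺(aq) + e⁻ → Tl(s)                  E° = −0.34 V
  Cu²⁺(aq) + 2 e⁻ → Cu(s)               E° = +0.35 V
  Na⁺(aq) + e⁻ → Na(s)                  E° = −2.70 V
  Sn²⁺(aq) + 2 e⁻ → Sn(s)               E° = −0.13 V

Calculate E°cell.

The Cu²⁺/Cu couple has the higher E°, so Cu ion is reduced (cathode) and Sn is oxidized (anode).
E°cell = E°(cathode) − E°(anode) = +0.35 − (−0.13) = +0.48 V.

+0.48 V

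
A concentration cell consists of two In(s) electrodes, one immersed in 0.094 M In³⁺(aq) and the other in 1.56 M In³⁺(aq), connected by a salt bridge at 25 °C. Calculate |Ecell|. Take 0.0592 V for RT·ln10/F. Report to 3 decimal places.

For a concentration cell E°cell = 0, since both electrodes use the same couple.
The compartment with the higher In³⁺(aq) concentration (1.56 M) acts as the cathode; ions are reduced there and produced at the dilute (0.094 M) anode.
With n = 3, Ecell = −(0.0592/3)·log([dilute]/[conc]) = −(0.0592/3)·log(0.094/1.56) = +0.024 V.

0.024 V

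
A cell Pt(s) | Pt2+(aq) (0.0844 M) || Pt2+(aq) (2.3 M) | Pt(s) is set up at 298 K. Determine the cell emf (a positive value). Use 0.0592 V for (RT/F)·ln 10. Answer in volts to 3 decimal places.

For a concentration cell E°cell = 0, since both electrodes use the same couple.
The compartment with the higher Pt2+(aq) concentration (2.3 M) acts as the cathode; ions are reduced there and produced at the dilute (0.0844 M) anode.
With n = 2, Ecell = −(0.0592/2)·log([dilute]/[conc]) = −(0.0592/2)·log(0.0844/2.3) = +0.042 V.

0.042 V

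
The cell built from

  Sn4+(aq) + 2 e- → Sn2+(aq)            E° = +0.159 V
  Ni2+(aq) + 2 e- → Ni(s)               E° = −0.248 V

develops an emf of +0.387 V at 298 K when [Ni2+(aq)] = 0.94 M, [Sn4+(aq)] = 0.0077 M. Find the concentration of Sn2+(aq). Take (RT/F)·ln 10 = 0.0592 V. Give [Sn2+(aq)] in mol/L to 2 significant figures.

0.039 M

Sn⁴⁺/Sn²⁺ is the cathode (higher E°); E°cell = +0.159 − (−0.248) = +0.407 V with n = 2.
Since E = E° − (0.0592/n)·log Q, log Q = n(E° − E)/0.0592 = 0.676.
The balanced reaction is Sn4+(aq) + Ni(s) → Sn2+(aq) + Ni2+(aq), so Q = ([Sn2+(aq)]·[Ni2+(aq)]) / [Sn4+(aq)].
Isolating [Sn2+(aq)] in Q = 10^{0.676} yields log [Sn2+(aq)] = −1.411, i.e. 0.039 M.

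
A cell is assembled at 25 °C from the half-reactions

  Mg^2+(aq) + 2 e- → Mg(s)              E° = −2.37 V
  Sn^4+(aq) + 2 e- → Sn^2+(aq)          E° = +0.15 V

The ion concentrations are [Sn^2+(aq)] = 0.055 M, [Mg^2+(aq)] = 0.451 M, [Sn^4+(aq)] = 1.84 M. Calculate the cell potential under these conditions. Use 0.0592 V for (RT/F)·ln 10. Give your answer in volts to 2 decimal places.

The Sn⁴⁺/Sn²⁺ couple has the more positive E°, so it is the cathode; Mg²⁺/Mg is the anode.
E°cell = +0.15 − (−2.37) = +2.52 V, with n = 2 electrons transferred.
The balanced reaction is Sn^4+(aq) + Mg(s) → Sn^2+(aq) + Mg^2+(aq), so Q = ([Sn^2+(aq)]·[Mg^2+(aq)]) / [Sn^4+(aq)] = 0.0135 and log Q = −1.870.
By the Nernst equation, E = +2.52 − (0.0592/2)·(−1.870) = +2.58 V.

+2.58 V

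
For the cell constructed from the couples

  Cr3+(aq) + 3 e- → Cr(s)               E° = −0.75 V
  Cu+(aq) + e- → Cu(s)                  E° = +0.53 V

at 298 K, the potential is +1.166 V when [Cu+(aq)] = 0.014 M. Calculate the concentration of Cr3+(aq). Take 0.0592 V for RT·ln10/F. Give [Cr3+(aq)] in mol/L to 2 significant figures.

1.6 M

With Cu⁺/Cu at the cathode and Cr³⁺/Cr at the anode, E°cell = +0.53 − (−0.75) = +1.28 V (n = 3).
Rearranging E = E° − (0.0592/n)·log Q gives log Q = 3(+1.28 − (+1.166))/0.0592 = 5.777.
For 3 Cu+(aq) + Cr(s) → 3 Cu(s) + Cr3+(aq), the reaction quotient is Q = [Cr3+(aq)] / [Cu+(aq)]^3.
Solving for the unknown gives log [Cr3+(aq)] = 0.215, so [Cr3+(aq)] ≈ 1.6 M.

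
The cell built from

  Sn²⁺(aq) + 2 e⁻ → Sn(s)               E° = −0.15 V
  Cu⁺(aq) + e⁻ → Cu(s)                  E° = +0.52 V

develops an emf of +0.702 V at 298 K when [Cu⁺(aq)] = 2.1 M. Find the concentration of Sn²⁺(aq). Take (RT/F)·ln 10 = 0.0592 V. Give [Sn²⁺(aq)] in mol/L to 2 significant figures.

0.37 M

Cu⁺/Cu is the cathode (higher E°); E°cell = +0.52 − (−0.15) = +0.67 V with n = 2.
From the Nernst equation, log Q = n(E° − E)/0.0592 = 2·(+0.67 − (+0.702))/0.0592 = −1.081.
The balanced reaction is 2 Cu⁺(aq) + Sn(s) → 2 Cu(s) + Sn²⁺(aq), so Q = [Sn²⁺(aq)] / [Cu⁺(aq)]^2.
Substituting the known concentrations and solving, log [Sn²⁺(aq)] = −0.437 and [Sn²⁺(aq)] = 0.37 M.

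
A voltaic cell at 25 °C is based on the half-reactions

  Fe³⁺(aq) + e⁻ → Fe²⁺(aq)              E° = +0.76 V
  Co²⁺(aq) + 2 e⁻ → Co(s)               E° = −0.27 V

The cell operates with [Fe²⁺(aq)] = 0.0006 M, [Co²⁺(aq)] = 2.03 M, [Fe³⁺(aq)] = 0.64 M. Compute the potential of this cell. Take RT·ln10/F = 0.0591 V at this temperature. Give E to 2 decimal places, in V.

The Fe³⁺/Fe²⁺ couple has the more positive E°, so it is the cathode; Co²⁺/Co is the anode.
E°cell = +0.76 − (−0.27) = +1.03 V, with n = 2 electrons transferred.
The balanced reaction is 2 Fe³⁺(aq) + Co(s) → 2 Fe²⁺(aq) + Co²⁺(aq), so Q = ([Fe²⁺(aq)]^2·[Co²⁺(aq)]) / [Fe³⁺(aq)]^2 = 1.78×10^−6 and log Q = −5.749.
By the Nernst equation, E = +1.03 − (0.0591/2)·(−5.749) = +1.20 V.

+1.20 V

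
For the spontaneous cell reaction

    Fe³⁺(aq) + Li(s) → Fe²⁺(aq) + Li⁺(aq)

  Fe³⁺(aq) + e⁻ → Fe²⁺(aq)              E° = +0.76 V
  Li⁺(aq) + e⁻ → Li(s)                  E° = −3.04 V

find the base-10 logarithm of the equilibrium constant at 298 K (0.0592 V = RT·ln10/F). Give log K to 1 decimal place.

The Fe³⁺/Fe²⁺ couple is reduced (cathode); E°cell = +0.76 − (−3.04) = +3.80 V with n = 1.
At equilibrium E = 0, so log K = nE°cell / 0.0592 = (1)(+3.80) / 0.0592 = 64.2.

log K = 64.2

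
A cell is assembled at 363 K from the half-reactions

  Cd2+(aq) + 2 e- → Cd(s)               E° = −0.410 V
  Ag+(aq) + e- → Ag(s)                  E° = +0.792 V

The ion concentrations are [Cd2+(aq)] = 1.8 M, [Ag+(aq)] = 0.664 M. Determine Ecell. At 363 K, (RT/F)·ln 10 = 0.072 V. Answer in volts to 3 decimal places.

+1.180 V

Since E°(Ag⁺/Ag) > E°(Cd²⁺/Cd), Ag⁺/Ag serves as the cathode.
E°cell = +0.792 − (−0.410) = +1.202 V, with n = 2 electrons transferred.
For the overall reaction 2 Ag+(aq) + Cd(s) → 2 Ag(s) + Cd2+(aq), Q = [Cd2+(aq)] / [Ag+(aq)]^2 = 4.08, giving log Q = 0.611.
By the Nernst equation, E = +1.202 − (0.072/2)·(0.611) = +1.180 V.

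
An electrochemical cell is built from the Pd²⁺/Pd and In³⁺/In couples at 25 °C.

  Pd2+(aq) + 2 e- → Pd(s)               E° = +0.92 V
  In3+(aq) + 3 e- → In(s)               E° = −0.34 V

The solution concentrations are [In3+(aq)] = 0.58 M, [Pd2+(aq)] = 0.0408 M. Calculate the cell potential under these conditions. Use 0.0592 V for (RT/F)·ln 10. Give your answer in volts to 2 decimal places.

+1.22 V

Since E°(Pd²⁺/Pd) > E°(In³⁺/In), Pd²⁺/Pd serves as the cathode.
E°cell = +0.92 − (−0.34) = +1.26 V, with n = 6 electrons transferred.
For the overall reaction 3 Pd2+(aq) + 2 In(s) → 3 Pd(s) + 2 In3+(aq), Q = [In3+(aq)]^2 / [Pd2+(aq)]^3 = 4.95×10^3, giving log Q = 3.695.
E = E° − (0.0592/n)·log Q = +1.26 − (0.0592/6)(3.695) = +1.22 V.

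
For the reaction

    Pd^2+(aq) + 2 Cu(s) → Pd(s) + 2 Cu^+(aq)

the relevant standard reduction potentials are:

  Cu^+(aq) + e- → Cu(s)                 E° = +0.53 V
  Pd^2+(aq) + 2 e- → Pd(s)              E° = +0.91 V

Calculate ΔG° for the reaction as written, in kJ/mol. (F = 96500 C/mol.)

In the reaction as written Pd^2+(aq) is reduced, so the Pd²⁺/Pd couple is the cathode and Cu⁺/Cu is the anode.
E°cell = +0.91 − (+0.53) = +0.38 V; balancing electrons gives n = 2.
ΔG° = −nFE°cell = −(2)(96500)(+0.38) J/mol = −73.3 kJ/mol.

−73.3 kJ/mol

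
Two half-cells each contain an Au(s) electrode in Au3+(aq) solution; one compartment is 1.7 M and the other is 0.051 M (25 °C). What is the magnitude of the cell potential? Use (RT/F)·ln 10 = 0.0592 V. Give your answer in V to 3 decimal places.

For a concentration cell E°cell = 0, since both electrodes use the same couple.
The compartment with the higher Au3+(aq) concentration (1.7 M) acts as the cathode; ions are reduced there and produced at the dilute (0.051 M) anode.
With n = 3, Ecell = −(0.0592/3)·log([dilute]/[conc]) = −(0.0592/3)·log(0.051/1.7) = +0.030 V.

0.030 V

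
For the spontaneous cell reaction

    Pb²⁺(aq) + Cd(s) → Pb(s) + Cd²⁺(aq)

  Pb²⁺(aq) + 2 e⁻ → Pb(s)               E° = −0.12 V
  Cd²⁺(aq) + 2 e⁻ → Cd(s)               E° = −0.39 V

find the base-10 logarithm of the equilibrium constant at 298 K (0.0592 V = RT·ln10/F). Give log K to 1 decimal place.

The Pb²⁺/Pb couple is reduced (cathode); E°cell = −0.12 − (−0.39) = +0.27 V with n = 2.
At equilibrium E = 0, so log K = nE°cell / 0.0592 = (2)(+0.27) / 0.0592 = 9.1.

log K = 9.1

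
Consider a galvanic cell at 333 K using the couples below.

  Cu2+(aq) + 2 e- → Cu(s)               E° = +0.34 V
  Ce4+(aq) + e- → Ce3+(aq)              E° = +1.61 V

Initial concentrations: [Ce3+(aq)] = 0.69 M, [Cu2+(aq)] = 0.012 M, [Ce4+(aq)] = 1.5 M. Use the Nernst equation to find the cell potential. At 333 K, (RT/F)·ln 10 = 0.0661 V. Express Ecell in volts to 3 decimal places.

Since E°(Ce⁴⁺/Ce³⁺) > E°(Cu²⁺/Cu), Ce⁴⁺/Ce³⁺ serves as the cathode.
E°cell = +1.61 − (+0.34) = +1.27 V, with n = 2 electrons transferred.
Balancing gives 2 Ce4+(aq) + Cu(s) → 2 Ce3+(aq) + Cu2+(aq); hence Q = ([Ce3+(aq)]^2·[Cu2+(aq)]) / [Ce4+(aq)]^2 = 0.00254 (log Q = −2.595).
Applying E = E° − (RT ln10/nF)·log Q gives +1.27 − (0.0661/2)(−2.595) = +1.356 V.

+1.356 V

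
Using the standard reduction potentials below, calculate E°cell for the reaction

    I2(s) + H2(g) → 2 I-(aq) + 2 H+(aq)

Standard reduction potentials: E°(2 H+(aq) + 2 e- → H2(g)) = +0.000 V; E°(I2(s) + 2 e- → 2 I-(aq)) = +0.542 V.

+0.542 V

In the reaction as written, I2(s) is reduced (cathode) and H+(aq) is produced by oxidation at the anode.
E°cell = E°(cathode) − E°(anode) = +0.542 − (+0.000) = +0.542 V.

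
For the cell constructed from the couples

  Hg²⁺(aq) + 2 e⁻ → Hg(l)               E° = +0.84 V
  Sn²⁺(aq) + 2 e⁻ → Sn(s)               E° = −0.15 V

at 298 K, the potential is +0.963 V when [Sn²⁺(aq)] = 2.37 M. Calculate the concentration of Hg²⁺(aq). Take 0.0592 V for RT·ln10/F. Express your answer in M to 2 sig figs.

Hg²⁺/Hg is the cathode (higher E°); E°cell = +0.84 − (−0.15) = +0.99 V with n = 2.
From the Nernst equation, log Q = n(E° − E)/0.0592 = 2·(+0.99 − (+0.963))/0.0592 = 0.912.
For Hg²⁺(aq) + Sn(s) → Hg(l) + Sn²⁺(aq), the reaction quotient is Q = [Sn²⁺(aq)] / [Hg²⁺(aq)].
Substituting the known concentrations and solving, log [Hg²⁺(aq)] = −0.537 and [Hg²⁺(aq)] = 0.29 M.

0.29 M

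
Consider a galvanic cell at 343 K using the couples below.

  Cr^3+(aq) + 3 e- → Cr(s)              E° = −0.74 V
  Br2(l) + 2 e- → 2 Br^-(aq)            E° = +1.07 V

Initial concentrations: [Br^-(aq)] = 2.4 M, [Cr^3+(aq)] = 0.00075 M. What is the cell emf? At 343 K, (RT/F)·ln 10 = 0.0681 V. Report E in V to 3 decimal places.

+1.855 V

Since E°(Br₂/Br⁻) > E°(Cr³⁺/Cr), Br₂/Br⁻ serves as the cathode.
E°cell = E°cat − E°an = +1.07 − (−0.74) = +1.81 V; n = 6.
The balanced reaction is 3 Br2(l) + 2 Cr(s) → 6 Br^-(aq) + 2 Cr^3+(aq), so Q = [Br^-(aq)]^6·[Cr^3+(aq)]^2 = 0.000107 and log Q = −3.969.
Applying E = E° − (RT ln10/nF)·log Q gives +1.81 − (0.0681/6)(−3.969) = +1.855 V.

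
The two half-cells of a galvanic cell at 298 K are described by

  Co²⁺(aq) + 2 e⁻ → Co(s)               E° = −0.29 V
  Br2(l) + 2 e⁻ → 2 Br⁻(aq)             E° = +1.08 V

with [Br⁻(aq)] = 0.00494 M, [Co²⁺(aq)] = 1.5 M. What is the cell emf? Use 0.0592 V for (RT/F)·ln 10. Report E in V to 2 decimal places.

+1.50 V

Since E°(Br₂/Br⁻) > E°(Co²⁺/Co), Br₂/Br⁻ serves as the cathode.
E°cell = +1.08 − (−0.29) = +1.37 V, with n = 2 electrons transferred.
The balanced reaction is Br2(l) + Co(s) → 2 Br⁻(aq) + Co²⁺(aq), so Q = [Br⁻(aq)]^2·[Co²⁺(aq)] = 3.66×10^−5 and log Q = −4.436.
Applying E = E° − (RT ln10/nF)·log Q gives +1.37 − (0.0592/2)(−4.436) = +1.50 V.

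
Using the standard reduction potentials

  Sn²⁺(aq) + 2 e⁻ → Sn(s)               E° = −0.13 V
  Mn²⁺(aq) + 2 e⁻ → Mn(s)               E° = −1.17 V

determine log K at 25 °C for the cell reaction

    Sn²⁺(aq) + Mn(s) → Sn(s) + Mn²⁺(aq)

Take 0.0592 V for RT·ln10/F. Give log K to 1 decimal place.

log K = 35.1

The Sn²⁺/Sn couple is reduced (cathode); E°cell = −0.13 − (−1.17) = +1.04 V with n = 2.
At equilibrium E = 0, so log K = nE°cell / 0.0592 = (2)(+1.04) / 0.0592 = 35.1.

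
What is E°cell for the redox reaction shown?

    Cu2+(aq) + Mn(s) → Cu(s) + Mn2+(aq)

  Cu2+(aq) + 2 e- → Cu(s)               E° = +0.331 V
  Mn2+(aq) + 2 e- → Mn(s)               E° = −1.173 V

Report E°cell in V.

Cu2+(aq) gains electrons, so the Cu²⁺/Cu couple is the cathode; the Mn²⁺/Mn couple is the anode.
E°cell = E°(cathode) − E°(anode) = +0.331 − (−1.173) = +1.504 V.
The positive value indicates the reaction is spontaneous as written.

+1.504 V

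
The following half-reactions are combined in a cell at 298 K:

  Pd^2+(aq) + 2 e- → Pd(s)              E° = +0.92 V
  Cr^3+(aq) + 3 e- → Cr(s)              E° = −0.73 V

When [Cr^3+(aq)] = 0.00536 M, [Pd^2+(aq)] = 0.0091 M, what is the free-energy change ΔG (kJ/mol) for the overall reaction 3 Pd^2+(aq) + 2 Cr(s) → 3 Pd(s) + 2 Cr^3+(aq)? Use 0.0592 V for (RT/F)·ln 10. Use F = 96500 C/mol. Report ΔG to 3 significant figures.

−946 kJ/mol

The standard cell potential is +0.92 − (−0.73) = +1.65 V, with n = 6 electrons in the balanced equation.
The reaction quotient is [Cr^3+(aq)]^2 / [Pd^2+(aq)]^3 = 38.1; by Nernst, E = +1.65 − (0.0592/6)(1.581) = +1.6344 V.
Then ΔG = −nFE = −6 × 96500 × +1.6344 J/mol = −946 kJ/mol.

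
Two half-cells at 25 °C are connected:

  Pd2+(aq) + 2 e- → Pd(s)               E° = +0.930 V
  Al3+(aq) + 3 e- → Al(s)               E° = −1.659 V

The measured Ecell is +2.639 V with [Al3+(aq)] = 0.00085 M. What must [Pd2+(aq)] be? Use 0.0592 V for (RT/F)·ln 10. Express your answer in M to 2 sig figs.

With Pd²⁺/Pd at the cathode and Al³⁺/Al at the anode, E°cell = +0.930 − (−1.659) = +2.589 V (n = 6).
Since E = E° − (0.0592/n)·log Q, log Q = n(E° − E)/0.0592 = −5.068.
For 3 Pd2+(aq) + 2 Al(s) → 3 Pd(s) + 2 Al3+(aq), the reaction quotient is Q = [Al3+(aq)]^2 / [Pd2+(aq)]^3.
Isolating [Pd2+(aq)] in Q = 10^{−5.068} yields log [Pd2+(aq)] = −0.358, i.e. 0.44 M.

0.44 M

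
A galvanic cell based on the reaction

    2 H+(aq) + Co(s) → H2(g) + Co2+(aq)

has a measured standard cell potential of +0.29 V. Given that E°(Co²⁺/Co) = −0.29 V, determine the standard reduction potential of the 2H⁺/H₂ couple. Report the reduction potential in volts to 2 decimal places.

+0.00 V

In the reaction as written the 2H⁺/H₂ couple is reduced (cathode) and Co²⁺/Co is oxidized (anode), so E°cell = E°(2H⁺/H₂) − E°(Co²⁺/Co).
E°(2H⁺/H₂) = E°cell + E°(anode) = +0.29 + (−0.29) = +0.00 V.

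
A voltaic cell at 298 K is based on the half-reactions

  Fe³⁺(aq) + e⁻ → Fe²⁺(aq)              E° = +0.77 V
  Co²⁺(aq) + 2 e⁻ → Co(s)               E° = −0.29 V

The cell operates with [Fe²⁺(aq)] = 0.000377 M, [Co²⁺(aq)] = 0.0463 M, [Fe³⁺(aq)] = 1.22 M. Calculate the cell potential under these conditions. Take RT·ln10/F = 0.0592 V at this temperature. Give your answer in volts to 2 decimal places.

+1.31 V

Fe³⁺/Fe²⁺ is reduced (cathode, E° = +0.77 V) and Co²⁺/Co is oxidized (anode).
The standard potential is +0.77 − (−0.29) = +1.06 V and the balanced reaction transfers n = 2 electrons.
For the overall reaction 2 Fe³⁺(aq) + Co(s) → 2 Fe²⁺(aq) + Co²⁺(aq), Q = ([Fe²⁺(aq)]^2·[Co²⁺(aq)]) / [Fe³⁺(aq)]^2 = 4.42×10^−9, giving log Q = −8.354.
Applying E = E° − (RT ln10/nF)·log Q gives +1.06 − (0.0592/2)(−8.354) = +1.31 V.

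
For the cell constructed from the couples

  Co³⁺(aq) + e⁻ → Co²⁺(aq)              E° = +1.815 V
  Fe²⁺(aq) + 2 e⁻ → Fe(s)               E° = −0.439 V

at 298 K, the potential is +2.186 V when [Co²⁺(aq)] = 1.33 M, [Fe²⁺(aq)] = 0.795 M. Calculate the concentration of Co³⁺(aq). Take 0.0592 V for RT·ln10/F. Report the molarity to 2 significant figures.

0.084 M

Co³⁺/Co²⁺ is the cathode (higher E°); E°cell = +1.815 − (−0.439) = +2.254 V with n = 2.
Rearranging E = E° − (0.0592/n)·log Q gives log Q = 2(+2.254 − (+2.186))/0.0592 = 2.297.
Balancing electrons gives 2 Co³⁺(aq) + Fe(s) → 2 Co²⁺(aq) + Fe²⁺(aq); thus Q = ([Co²⁺(aq)]^2·[Fe²⁺(aq)]) / [Co³⁺(aq)]^2.
Solving for the unknown gives log [Co³⁺(aq)] = −1.074, so [Co³⁺(aq)] ≈ 0.084 M.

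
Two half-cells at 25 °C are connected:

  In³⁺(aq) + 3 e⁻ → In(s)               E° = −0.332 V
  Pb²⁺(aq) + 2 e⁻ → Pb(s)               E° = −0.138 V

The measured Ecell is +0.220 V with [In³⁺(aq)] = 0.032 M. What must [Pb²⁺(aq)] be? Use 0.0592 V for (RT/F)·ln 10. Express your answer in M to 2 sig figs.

0.76 M

The Pb²⁺/Pb couple has the larger reduction potential, so it is the cathode: E°cell = −0.138 − (−0.332) = +0.194 V and n = 6.
Rearranging E = E° − (0.0592/n)·log Q gives log Q = 6(+0.194 − (+0.220))/0.0592 = −2.635.
Balancing electrons gives 3 Pb²⁺(aq) + 2 In(s) → 3 Pb(s) + 2 In³⁺(aq); thus Q = [In³⁺(aq)]^2 / [Pb²⁺(aq)]^3.
Solving for the unknown gives log [Pb²⁺(aq)] = −0.118, so [Pb²⁺(aq)] ≈ 0.76 M.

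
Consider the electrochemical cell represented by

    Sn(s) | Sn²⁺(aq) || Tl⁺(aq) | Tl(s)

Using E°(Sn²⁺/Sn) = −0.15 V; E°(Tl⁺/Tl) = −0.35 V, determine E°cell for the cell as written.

−0.20 V

By convention the left-hand electrode in cell notation is the anode (oxidation) and the right-hand electrode is the cathode (reduction).
E°cell = E°(right) − E°(left) = −0.35 − (−0.15) = −0.20 V.
The negative sign shows that, as written, the cell would require an external voltage to drive the reaction.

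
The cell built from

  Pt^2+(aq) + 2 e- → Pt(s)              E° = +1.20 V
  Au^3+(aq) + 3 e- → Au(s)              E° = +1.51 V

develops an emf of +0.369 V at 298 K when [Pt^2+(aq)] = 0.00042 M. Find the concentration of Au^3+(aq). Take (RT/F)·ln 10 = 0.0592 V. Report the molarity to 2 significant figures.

0.0084 M

Au³⁺/Au is the cathode (higher E°); E°cell = +1.51 − (+1.20) = +0.31 V with n = 6.
From the Nernst equation, log Q = n(E° − E)/0.0592 = 6·(+0.31 − (+0.369))/0.0592 = −5.980.
Balancing electrons gives 2 Au^3+(aq) + 3 Pt(s) → 2 Au(s) + 3 Pt^2+(aq); thus Q = [Pt^2+(aq)]^3 / [Au^3+(aq)]^2.
Isolating [Au^3+(aq)] in Q = 10^{−5.980} yields log [Au^3+(aq)] = −2.075, i.e. 0.0084 M.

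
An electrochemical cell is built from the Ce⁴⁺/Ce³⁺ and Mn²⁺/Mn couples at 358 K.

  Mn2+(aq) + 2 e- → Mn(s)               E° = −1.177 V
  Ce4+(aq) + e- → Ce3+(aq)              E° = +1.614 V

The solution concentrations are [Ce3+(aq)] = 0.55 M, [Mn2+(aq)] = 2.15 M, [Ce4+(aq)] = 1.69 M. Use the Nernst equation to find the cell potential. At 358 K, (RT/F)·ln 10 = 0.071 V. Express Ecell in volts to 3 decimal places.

+2.814 V

The Ce⁴⁺/Ce³⁺ couple has the more positive E°, so it is the cathode; Mn²⁺/Mn is the anode.
The standard potential is +1.614 − (−1.177) = +2.791 V and the balanced reaction transfers n = 2 electrons.
Balancing gives 2 Ce4+(aq) + Mn(s) → 2 Ce3+(aq) + Mn2+(aq); hence Q = ([Ce3+(aq)]^2·[Mn2+(aq)]) / [Ce4+(aq)]^2 = 0.228 (log Q = −0.643).
E = E° − (0.071/n)·log Q = +2.791 − (0.071/2)(−0.643) = +2.814 V.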